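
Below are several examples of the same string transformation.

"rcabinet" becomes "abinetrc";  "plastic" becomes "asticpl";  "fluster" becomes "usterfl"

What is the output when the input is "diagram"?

Looking at the pairs, the operation is to move the first 2 characters to the end (rotate left by 2).
Applying that to "diagram" gives "agramdi".

agramdi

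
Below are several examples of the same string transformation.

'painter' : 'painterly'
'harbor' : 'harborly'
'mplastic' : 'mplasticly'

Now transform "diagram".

The rule is to append "ly".
Applying that to "diagram" gives "diagramly".

diagramly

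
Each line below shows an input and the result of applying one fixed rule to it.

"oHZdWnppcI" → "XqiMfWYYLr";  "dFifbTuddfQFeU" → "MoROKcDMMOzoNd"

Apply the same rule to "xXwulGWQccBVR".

GgFDUpfzLLkea

What's happening: shift every letter 9 places forward in the alphabet (wrapping around), then flip the case of every letter.
For "xXwulGWQccBVR" the result is "GgFDUpfzLLkea".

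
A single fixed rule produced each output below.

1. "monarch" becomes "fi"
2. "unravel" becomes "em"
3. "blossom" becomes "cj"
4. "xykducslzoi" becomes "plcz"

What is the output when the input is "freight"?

ix

Rule — keep one character in every 3, starting at position 2 (positions 2nd, 5th, 8th, ...), then shift every letter 9 places backward in the alphabet (wrapping around).
For "freight" the result is "ix".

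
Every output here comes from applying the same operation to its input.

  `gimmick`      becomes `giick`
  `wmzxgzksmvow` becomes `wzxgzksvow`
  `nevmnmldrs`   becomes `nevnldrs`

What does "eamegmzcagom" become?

eaegzcago

The rule is to remove every "m".
"eamegmzcagom" → "eaegzcago".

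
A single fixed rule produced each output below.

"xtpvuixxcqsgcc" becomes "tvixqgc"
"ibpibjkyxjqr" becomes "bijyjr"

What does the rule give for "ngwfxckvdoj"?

The pattern: keep every other character starting from the second (positions 2nd, 4th, 6th, ...).
"ngwfxckvdoj" → "gfcvo".

gfcvo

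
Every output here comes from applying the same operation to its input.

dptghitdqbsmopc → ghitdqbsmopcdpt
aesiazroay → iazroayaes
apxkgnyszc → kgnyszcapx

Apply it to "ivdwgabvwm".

Each output is the input with this applied: move the first 3 characters to the end (rotate left by 3).
So "ivdwgabvwm" becomes "wgabvwmivd".

wgabvwmivd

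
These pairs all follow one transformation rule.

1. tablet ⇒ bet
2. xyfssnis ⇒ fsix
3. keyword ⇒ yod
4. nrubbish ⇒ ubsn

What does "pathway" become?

twy

Looking at the pairs, the operation is to move the first character to the end, then keep every other character starting from the second (positions 2nd, 4th, 6th, ...).
For "pathway", step one produces "athwayp"; step two turns that into "twy".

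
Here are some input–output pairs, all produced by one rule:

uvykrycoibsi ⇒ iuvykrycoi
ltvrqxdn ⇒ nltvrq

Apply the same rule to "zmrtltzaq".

Rule — move the last 3 characters to the front (rotate right by 3), then delete the first 2 characters.
On "zmrtltzaq": the first step gives "zaqzmrtlt", and the second then gives "qzmrtlt".

qzmrtlt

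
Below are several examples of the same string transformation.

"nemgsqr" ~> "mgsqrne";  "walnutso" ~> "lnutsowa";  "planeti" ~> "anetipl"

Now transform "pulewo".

Rule — move the first 2 characters to the end (rotate left by 2).
For "pulewo" the result is "lewopu".

lewopu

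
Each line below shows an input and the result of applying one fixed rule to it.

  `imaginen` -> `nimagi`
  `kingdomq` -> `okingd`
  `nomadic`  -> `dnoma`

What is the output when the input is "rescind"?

Rule — delete the last 2 characters, then move the last character to the front.
Applying that to "rescind" gives "iresc".

iresc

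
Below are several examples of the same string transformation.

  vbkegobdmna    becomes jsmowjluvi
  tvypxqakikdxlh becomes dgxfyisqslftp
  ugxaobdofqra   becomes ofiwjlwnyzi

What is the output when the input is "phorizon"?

pwzqhwv

Looking at the pairs, the operation is to shift every letter 8 places forward in the alphabet (wrapping around), then delete the first character.
On "phorizon": the first step gives "xpwzqhwv", and the second then gives "pwzqhwv".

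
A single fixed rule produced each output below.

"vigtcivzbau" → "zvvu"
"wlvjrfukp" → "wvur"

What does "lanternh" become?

The pattern: sort the characters into reverse alphabetical order, then keep only the first 4 characters.
Starting from "lanternh": after the first operation, "trnnlhea"; after the second, "trnn".

trnn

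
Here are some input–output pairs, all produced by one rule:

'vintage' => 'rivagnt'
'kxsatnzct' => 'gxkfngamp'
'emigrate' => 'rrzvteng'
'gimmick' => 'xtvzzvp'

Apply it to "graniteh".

The transformation: move the last character to the front, then shift every letter 13 places forward in the alphabet (wrapping around) — i.e. ROT13.
Applying that to "graniteh" gives "utenavgr".

utenavgr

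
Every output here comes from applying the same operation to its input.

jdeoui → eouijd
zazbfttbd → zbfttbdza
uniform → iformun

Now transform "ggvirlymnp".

Looking at the pairs, the operation is to move the first 2 characters to the end (rotate left by 2).
Doing the same to "ggvirlymnp": "virlymnpgg".

virlymnpgg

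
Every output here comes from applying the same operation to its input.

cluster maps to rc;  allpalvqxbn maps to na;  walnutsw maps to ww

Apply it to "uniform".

mu

Each output is the input with this applied: move the first character to the end, then keep only the last 2 characters.
Starting from "uniform": after the first operation, "niformu"; after the second, "mu".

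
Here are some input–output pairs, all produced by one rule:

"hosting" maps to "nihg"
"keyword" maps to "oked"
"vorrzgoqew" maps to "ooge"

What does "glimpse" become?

Rule — sort the characters into reverse alphabetical order, then keep only the last 4 characters.
On "glimpse" that produces "lige".

lige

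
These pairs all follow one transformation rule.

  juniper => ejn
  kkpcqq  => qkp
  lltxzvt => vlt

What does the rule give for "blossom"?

obo

Looking at the pairs, the operation is to move the last 3 characters to the front (rotate right by 3), then keep every other character starting from the second (positions 2nd, 4th, 6th, ...).
"blossom" → "somblos" → "obo".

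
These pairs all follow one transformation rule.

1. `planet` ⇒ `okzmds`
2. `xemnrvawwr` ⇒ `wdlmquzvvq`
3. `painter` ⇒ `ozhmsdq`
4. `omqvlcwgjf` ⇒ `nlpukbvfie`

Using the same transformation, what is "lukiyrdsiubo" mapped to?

ktjhxqcrhtan

Rule — shift every letter 1 place backward in the alphabet (wrapping around).
So "lukiyrdsiubo" becomes "ktjhxqcrhtan".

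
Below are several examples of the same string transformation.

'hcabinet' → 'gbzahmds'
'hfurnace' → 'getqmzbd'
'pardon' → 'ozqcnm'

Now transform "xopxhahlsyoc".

wnowgzgkrxnb

The pattern: shift every letter 1 place backward in the alphabet (wrapping around).
On "xopxhahlsyoc" that produces "wnowgzgkrxnb".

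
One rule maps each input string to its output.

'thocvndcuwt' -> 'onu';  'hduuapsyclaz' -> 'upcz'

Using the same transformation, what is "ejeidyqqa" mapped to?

Looking at the pairs, the operation is to keep one character in every 3, starting at position 3 (positions 3rd, 6th, 9th, ...).
"ejeidyqqa" → "eya".

eya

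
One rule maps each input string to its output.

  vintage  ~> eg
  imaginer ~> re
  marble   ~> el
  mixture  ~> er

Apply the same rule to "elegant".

In each case the input is transformed by: reverse the string, then keep only the first 2 characters.
Working it through for "elegant": intermediate "tnagele", final "tn".

tn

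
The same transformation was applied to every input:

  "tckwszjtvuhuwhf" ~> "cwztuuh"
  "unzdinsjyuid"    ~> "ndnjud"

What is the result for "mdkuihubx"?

Looking at the pairs, the operation is to keep every other character starting from the second (positions 2nd, 4th, 6th, ...).
"mdkuihubx" → "duhb".

duhb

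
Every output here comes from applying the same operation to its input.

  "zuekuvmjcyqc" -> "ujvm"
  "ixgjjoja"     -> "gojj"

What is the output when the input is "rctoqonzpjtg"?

The pattern: take characters alternately from the front and the back (1st, last, 2nd, 2nd-last, ...), then keep only the last 4 characters.
On "rctoqonzpjtg": the first step gives "rgcttjopqzon", and the second then gives "qzon".

qzon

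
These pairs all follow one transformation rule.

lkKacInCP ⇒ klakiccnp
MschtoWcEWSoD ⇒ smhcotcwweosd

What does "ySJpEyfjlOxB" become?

What's happening: swap each adjacent pair of characters (1↔2, 3↔4, ...), then convert every letter to lowercase.
Applying both steps to "ySJpEyfjlOxB": "SypJyEjfOlBx", then "sypjyejfolbx".

sypjyejfolbx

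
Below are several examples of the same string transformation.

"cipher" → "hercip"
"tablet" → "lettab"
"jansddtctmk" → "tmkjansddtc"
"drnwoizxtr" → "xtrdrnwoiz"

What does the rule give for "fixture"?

Looking at the pairs, the operation is to move the last 3 characters to the front (rotate right by 3).
On "fixture" that produces "urefixt".

urefixt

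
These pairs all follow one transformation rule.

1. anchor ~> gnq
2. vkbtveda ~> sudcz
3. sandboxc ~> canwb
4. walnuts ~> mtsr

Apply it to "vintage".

szfd

Looking at the pairs, the operation is to delete the first 3 characters, then shift every letter 1 place backward in the alphabet (wrapping around).
Working it through for "vintage": intermediate "tage", final "szfd".
(Check on "vkbtveda": → "tveda" → "sudcz" ✓)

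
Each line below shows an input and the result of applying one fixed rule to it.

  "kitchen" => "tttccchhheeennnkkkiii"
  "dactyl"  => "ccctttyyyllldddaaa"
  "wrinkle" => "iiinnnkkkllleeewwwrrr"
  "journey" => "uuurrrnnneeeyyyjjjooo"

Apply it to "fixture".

In each case the input is transformed by: move the first 2 characters to the end (rotate left by 2), then repeat every character 3 times.
Working it through for "fixture": intermediate "xturefi", final "xxxtttuuurrreeefffiii".

xxxtttuuurrreeefffiii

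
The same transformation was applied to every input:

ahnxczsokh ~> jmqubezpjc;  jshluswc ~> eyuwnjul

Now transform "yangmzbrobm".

Looking at the pairs, the operation is to shift every letter 2 places forward in the alphabet (wrapping around), then reverse the string.
Starting from "yangmzbrobm": after the first operation, "acpiobdtqdo"; after the second, "odqtdboipca".

odqtdboipca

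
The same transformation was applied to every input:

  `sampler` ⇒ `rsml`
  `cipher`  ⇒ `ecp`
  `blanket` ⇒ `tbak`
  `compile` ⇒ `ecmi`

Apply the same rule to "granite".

egai

Looking at the pairs, the operation is to keep every other character starting from the first (positions 1st, 3rd, 5th, ...), then move the last character to the front.
For "granite", step one produces "gaie"; step two turns that into "egai".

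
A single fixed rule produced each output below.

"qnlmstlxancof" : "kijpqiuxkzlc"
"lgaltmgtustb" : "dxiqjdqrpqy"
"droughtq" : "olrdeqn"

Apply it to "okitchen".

The rule is to delete the first character, then shift every letter 3 places backward in the alphabet (wrapping around).
"okitchen" → "hfqzebk".

hfqzebk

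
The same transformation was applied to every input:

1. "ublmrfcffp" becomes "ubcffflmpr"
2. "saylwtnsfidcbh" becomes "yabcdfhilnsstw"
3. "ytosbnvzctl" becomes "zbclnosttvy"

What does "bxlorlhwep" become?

The rule is to sort the characters into alphabetical order, then move the last character to the front.
Starting from "bxlorlhwep": after the first operation, "behlloprwx"; after the second, "xbehlloprw".

xbehlloprw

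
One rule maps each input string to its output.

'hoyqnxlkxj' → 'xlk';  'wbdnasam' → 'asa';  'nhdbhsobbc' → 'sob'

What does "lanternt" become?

ern

Rule — swap the front and back halves of the string, then keep only the first 3 characters.
Starting from "lanternt": after the first operation, "erntlant"; after the second, "ern".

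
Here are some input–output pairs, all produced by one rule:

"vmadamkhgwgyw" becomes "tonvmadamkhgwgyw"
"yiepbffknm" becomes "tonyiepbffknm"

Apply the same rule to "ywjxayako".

tonywjxayako

Looking at the pairs, the operation is to prepend "ton".
Applying that to "ywjxayako" gives "tonywjxayako".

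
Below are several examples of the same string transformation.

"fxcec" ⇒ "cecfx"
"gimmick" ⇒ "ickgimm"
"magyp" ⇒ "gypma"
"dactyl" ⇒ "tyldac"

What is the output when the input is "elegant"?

In each case the input is transformed by: move the last 3 characters to the front (rotate right by 3).
Applying that to "elegant" gives "anteleg".

anteleg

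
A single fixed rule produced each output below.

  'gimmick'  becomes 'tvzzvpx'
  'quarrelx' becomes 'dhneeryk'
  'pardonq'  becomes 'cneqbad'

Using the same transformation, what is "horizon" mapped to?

ubevmba

Each output is the input with this applied: shift every letter 13 places forward in the alphabet (wrapping around) — i.e. ROT13.
Doing the same to "horizon": "ubevmba".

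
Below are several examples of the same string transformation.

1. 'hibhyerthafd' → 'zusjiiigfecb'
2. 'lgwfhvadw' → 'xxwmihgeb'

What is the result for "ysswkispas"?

zxttttqljb

The rule is to shift every letter 1 place forward in the alphabet (wrapping around), then sort the characters into reverse alphabetical order.
"ysswkispas" → "zxttttqljb".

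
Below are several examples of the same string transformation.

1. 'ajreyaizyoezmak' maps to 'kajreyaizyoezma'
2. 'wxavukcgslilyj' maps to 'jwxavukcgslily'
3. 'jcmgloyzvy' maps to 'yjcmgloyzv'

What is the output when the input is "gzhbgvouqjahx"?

What's happening: move the last character to the front.
For "gzhbgvouqjahx" the result is "xgzhbgvouqjah".

xgzhbgvouqjah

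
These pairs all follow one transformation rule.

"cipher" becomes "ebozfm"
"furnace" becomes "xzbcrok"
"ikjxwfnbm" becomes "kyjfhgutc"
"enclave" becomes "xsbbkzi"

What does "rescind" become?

fkaobpz

The transformation: shift every letter 3 places backward in the alphabet (wrapping around), then move the last 3 characters to the front (rotate right by 3).
For "rescind", step one produces "obpzfka"; step two turns that into "fkaobpz".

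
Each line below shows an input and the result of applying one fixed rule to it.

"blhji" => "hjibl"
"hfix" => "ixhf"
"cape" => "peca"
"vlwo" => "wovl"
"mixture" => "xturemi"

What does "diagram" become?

Rule — move the first 2 characters to the end (rotate left by 2).
So "diagram" becomes "agramdi".

agramdi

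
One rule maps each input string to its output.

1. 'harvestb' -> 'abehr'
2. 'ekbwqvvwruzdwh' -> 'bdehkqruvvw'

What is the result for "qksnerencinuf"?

ceefiknnnq

The pattern: sort the characters into alphabetical order, then delete the last 3 characters.
For "qksnerencinuf", step one produces "ceefiknnnqrsu"; step two turns that into "ceefiknnnq".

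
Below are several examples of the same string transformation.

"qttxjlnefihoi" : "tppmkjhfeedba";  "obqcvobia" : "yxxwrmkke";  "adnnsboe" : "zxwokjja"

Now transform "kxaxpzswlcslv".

ywvttsroolhhg

What's happening: shift every letter 4 places backward in the alphabet (wrapping around), then sort the characters into reverse alphabetical order.
Applying both steps to "kxaxpzswlcslv": "gtwtlvoshyohr", then "ywvttsroolhhg".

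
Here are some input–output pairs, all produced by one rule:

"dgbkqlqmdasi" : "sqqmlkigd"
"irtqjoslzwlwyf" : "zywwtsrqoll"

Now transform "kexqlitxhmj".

The transformation: sort the characters into reverse alphabetical order, then delete the last 3 characters.
Working it through for "kexqlitxhmj": intermediate "xxtqmlkjihe", final "xxtqmlkj".

xxtqmlkj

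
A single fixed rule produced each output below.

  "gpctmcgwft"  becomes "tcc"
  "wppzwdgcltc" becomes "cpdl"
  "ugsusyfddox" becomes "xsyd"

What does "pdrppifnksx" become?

In each case the input is transformed by: move the last 2 characters to the front (rotate right by 2), then keep one character in every 3, starting at position 2 (positions 2nd, 5th, 8th, ...).
Starting from "pdrppifnksx": after the first operation, "sxpdrppifnk"; after the second, "xrik".

xrik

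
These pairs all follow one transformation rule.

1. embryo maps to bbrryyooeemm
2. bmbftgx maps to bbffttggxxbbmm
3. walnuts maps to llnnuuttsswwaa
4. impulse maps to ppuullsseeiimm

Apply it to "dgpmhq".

ppmmhhqqddgg

The pattern: move the first 2 characters to the end (rotate left by 2), then double every character.
On "dgpmhq": the first step gives "pmhqdg", and the second then gives "ppmmhhqqddgg".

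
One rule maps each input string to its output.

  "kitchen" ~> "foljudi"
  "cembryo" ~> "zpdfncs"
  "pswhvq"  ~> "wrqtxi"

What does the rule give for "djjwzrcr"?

dsekkxas

The transformation: move the last 2 characters to the front (rotate right by 2), then shift every letter 1 place forward in the alphabet (wrapping around).
Applying both steps to "djjwzrcr": "crdjjwzr", then "dsekkxas".
(Check on "pswhvq": → "vqpswh" → "wrqtxi" ✓)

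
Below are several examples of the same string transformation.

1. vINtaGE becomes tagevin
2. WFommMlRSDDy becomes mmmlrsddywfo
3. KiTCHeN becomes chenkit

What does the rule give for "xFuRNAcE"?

rnacexfu

Each output is the input with this applied: move the first 3 characters to the end (rotate left by 3), then convert every letter to lowercase.
Starting from "xFuRNAcE": after the first operation, "RNAcExFu"; after the second, "rnacexfu".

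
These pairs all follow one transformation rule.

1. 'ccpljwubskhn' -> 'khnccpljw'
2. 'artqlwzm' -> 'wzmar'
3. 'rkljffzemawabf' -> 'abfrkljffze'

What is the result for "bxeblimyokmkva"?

What's happening: move the last 3 characters to the front (rotate right by 3), then delete the last 3 characters.
Applying both steps to "bxeblimyokmkva": "kvabxeblimyokm", then "kvabxeblimy".

kvabxeblimy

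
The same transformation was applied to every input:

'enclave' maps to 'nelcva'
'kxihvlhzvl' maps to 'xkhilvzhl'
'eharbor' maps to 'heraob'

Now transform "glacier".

lgcaei

The rule is to swap each adjacent pair of characters (1↔2, 3↔4, ...), then delete the last character.
Doing the same to "glacier": "lgcaei".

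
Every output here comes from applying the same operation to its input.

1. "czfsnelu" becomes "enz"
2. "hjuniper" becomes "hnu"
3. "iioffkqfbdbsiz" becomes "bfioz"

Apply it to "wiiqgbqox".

Looking at the pairs, the operation is to sort the characters into alphabetical order, then keep one character in every 3, starting at position 2 (positions 2nd, 5th, 8th, ...).
Working it through for "wiiqgbqox": intermediate "bgiioqqwx", final "gow".

gow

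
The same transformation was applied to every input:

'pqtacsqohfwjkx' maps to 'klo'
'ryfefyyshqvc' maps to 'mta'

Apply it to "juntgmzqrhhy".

epi

The transformation: shift every letter 5 places backward in the alphabet (wrapping around), then keep only the first 3 characters.
"juntgmzqrhhy" → "epi".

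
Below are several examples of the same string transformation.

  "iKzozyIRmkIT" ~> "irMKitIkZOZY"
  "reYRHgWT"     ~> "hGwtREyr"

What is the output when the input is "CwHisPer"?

SpERcWhI

In each case the input is transformed by: flip the case of every letter, then swap the front and back halves of the string.
On "CwHisPer" that produces "SpERcWhI".
(Check on "iKzozyIRmkIT": → "IkZOZYirMKit" → "irMKitIkZOZY" ✓)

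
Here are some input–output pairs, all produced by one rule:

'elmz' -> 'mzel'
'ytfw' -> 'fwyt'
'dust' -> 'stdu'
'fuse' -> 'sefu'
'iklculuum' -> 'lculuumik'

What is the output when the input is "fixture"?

xturefi

Looking at the pairs, the operation is to move the first 2 characters to the end (rotate left by 2).
On "fixture" that produces "xturefi".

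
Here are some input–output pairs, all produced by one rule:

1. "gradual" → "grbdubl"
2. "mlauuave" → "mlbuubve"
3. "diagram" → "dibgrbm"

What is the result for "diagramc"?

The transformation: replace every "a" with "b".
So "diagramc" becomes "dibgrbmc".

dibgrbmc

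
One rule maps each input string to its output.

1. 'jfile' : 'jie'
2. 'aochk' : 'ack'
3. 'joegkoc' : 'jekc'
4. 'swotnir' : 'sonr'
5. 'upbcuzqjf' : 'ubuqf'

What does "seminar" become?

smnr

Rule — keep every other character starting from the first (positions 1st, 3rd, 5th, ...).
For "seminar" the result is "smnr".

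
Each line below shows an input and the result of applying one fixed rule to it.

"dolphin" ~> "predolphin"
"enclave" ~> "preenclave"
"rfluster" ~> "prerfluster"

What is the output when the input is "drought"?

predrought

The pattern: prepend "pre".
Applying that to "drought" gives "predrought".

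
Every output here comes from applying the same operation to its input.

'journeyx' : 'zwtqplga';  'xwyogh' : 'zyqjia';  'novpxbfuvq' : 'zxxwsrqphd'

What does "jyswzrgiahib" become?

Looking at the pairs, the operation is to shift every letter 2 places forward in the alphabet (wrapping around), then sort the characters into reverse alphabetical order.
For "jyswzrgiahib", step one produces "lauybtikcjkd"; step two turns that into "yutlkkjidcba".

yutlkkjidcba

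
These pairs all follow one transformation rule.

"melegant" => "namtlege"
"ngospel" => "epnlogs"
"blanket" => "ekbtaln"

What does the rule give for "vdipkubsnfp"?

fnvpidkpbus

In each case the input is transformed by: move the last 3 characters to the front (rotate right by 3), then swap each adjacent pair of characters (1↔2, 3↔4, ...).
Starting from "vdipkubsnfp": after the first operation, "nfpvdipkubs"; after the second, "fnvpidkpbus".
(Check on "melegant": → "antmeleg" → "namtlege" ✓)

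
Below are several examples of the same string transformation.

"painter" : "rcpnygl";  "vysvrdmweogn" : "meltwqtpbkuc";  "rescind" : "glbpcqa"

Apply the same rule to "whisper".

Looking at the pairs, the operation is to shift every letter 2 places backward in the alphabet (wrapping around), then move the last 3 characters to the front (rotate right by 3).
"whisper" → "ufgqncp" → "ncpufgq".

ncpufgq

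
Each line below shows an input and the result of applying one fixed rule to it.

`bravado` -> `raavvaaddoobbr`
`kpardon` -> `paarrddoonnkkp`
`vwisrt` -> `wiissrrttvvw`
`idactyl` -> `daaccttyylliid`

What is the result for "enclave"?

The transformation: double every character, then move the first 3 characters to the end (rotate left by 3).
On "enclave": the first step gives "eennccllaavvee", and the second then gives "nccllaavveeeen".
(Check on "bravado": → "bbrraavvaaddoo" → "raavvaaddoobbr" ✓)

nccllaavveeeen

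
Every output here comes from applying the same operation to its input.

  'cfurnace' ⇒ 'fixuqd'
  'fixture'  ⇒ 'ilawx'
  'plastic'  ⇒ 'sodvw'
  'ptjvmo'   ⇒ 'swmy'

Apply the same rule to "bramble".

eudpe

The transformation: shift every letter 3 places forward in the alphabet (wrapping around), then delete the last 2 characters.
Working it through for "bramble": intermediate "eudpeoh", final "eudpe".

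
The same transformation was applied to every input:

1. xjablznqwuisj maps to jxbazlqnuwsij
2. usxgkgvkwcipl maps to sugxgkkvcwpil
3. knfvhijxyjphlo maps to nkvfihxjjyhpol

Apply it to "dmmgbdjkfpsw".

mdgmdbkjpfws

In each case the input is transformed by: swap each adjacent pair of characters (1↔2, 3↔4, ...).
For "dmmgbdjkfpsw" the result is "mdgmdbkjpfws".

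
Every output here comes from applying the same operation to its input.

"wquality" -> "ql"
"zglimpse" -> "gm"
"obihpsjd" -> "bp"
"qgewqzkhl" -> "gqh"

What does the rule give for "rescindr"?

The pattern: delete the last character, then keep one character in every 3, starting at position 2 (positions 2nd, 5th, 8th, ...).
Doing the same to "rescindr": "ei".

ei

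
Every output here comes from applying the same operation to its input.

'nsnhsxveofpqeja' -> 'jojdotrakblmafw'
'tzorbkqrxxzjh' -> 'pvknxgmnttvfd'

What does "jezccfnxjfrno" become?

favyybjtfbnjk

The pattern: shift every letter 4 places backward in the alphabet (wrapping around).
Applying that to "jezccfnxjfrno" gives "favyybjtfbnjk".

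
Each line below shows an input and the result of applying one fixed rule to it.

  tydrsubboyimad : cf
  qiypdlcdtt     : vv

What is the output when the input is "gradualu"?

The rule is to shift every letter 2 places forward in the alphabet (wrapping around), then keep only the last 2 characters.
Applying both steps to "gradualu": "itcfwcnw", then "nw".

nw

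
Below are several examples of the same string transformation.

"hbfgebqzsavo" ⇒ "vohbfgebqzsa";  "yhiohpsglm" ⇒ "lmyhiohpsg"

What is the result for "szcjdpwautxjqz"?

qzszcjdpwautxj

In each case the input is transformed by: move the last 2 characters to the front (rotate right by 2).
On "szcjdpwautxjqz" that produces "qzszcjdpwautxj".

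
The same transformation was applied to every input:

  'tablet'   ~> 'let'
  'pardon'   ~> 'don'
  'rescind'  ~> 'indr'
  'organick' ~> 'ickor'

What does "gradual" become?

ualg

What's happening: move the last 3 characters to the front (rotate right by 3), then delete the last 3 characters.
"gradual" → "ualgrad" → "ualg".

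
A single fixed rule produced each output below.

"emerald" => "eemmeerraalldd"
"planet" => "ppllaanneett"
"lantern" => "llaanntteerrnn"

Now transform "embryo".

eemmbbrryyoo

In each case the input is transformed by: double every character.
"embryo" → "eemmbbrryyoo".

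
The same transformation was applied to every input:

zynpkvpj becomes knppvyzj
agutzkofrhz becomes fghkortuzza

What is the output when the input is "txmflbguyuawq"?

bfglmqtuuwxya

The pattern: sort the characters into alphabetical order, then move the first character to the end.
So "txmflbguyuawq" becomes "bfglmqtuuwxya".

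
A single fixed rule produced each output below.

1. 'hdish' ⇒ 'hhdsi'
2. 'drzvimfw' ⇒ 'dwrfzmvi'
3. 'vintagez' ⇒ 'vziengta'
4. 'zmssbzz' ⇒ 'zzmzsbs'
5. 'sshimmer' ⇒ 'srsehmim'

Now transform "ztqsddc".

zctdqds

Looking at the pairs, the operation is to take characters alternately from the front and the back (1st, last, 2nd, 2nd-last, ...).
"ztqsddc" → "zctdqds".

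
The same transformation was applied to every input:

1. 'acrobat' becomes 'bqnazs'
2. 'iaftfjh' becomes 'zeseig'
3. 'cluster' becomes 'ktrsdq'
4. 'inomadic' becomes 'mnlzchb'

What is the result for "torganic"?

nqfzmhb

Looking at the pairs, the operation is to delete the first character, then shift every letter 1 place backward in the alphabet (wrapping around).
For "torganic", step one produces "organic"; step two turns that into "nqfzmhb".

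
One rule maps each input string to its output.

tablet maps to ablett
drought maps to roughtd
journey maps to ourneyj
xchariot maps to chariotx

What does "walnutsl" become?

The rule is to move the first character to the end.
Applying that to "walnutsl" gives "alnutslw".

alnutslw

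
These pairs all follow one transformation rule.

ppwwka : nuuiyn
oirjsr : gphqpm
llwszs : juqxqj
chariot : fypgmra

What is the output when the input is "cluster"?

jsqrcpa

The rule is to move the first character to the end, then shift every letter 2 places backward in the alphabet (wrapping around).
Working it through for "cluster": intermediate "lusterc", final "jsqrcpa".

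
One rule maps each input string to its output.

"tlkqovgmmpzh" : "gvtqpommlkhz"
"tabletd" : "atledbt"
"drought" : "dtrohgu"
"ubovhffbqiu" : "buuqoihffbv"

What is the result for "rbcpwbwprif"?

Looking at the pairs, the operation is to sort the characters into reverse alphabetical order, then swap the first and last characters.
Working it through for "rbcpwbwprif": intermediate "wwrrppifcbb", final "bwrrppifcbw".

bwrrppifcbw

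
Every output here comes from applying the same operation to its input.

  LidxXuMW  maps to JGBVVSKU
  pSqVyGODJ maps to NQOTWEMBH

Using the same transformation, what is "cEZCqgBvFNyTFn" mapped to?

ACXAOEZTDLWRDL

The rule is to shift every letter 2 places backward in the alphabet (wrapping around), then convert every letter to uppercase.
Applying that to "cEZCqgBvFNyTFn" gives "ACXAOEZTDLWRDL".
(Check on "pSqVyGODJ": → "nQoTwEMBH" → "NQOTWEMBH" ✓)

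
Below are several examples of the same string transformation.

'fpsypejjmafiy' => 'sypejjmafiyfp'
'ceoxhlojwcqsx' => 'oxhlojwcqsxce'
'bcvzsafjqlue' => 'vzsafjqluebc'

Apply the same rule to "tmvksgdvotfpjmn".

vksgdvotfpjmntm

Rule — move the first 2 characters to the end (rotate left by 2).
For "tmvksgdvotfpjmn" the result is "vksgdvotfpjmntm".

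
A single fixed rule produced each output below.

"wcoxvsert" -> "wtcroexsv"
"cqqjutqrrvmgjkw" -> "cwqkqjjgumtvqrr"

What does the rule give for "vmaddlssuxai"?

The pattern: take characters alternately from the front and the back (1st, last, 2nd, 2nd-last, ...).
Applying that to "vmaddlssuxai" gives "vimaaxdudsls".

vimaaxdudsls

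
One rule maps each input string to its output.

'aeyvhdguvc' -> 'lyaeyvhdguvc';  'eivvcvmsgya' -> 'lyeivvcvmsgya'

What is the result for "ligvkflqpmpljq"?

Looking at the pairs, the operation is to prepend "ly".
So "ligvkflqpmpljq" becomes "lyligvkflqpmpljq".

lyligvkflqpmpljq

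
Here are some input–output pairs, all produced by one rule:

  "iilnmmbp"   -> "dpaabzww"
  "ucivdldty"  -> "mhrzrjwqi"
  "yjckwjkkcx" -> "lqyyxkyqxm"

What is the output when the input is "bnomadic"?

Each output is the input with this applied: shift every letter 12 places backward in the alphabet (wrapping around), then reverse the string.
Applying both steps to "bnomadic": "pbcaorwq", then "qwroacbp".
(Check on "ucivdldty": → "iqwjrzrhm" → "mhrzrjwqi" ✓)

qwroacbp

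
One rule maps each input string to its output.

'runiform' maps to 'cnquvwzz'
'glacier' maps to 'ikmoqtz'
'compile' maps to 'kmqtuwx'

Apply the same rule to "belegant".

What's happening: shift every letter 8 places forward in the alphabet (wrapping around), then sort the characters into alphabetical order.
Applying that to "belegant" gives "bijmmotv".

bijmmotv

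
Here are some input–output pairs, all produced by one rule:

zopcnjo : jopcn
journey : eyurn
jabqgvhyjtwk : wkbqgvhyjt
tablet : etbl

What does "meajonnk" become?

What's happening: delete the first 2 characters, then move the last 2 characters to the front (rotate right by 2).
"meajonnk" → "ajonnk" → "nkajon".

nkajon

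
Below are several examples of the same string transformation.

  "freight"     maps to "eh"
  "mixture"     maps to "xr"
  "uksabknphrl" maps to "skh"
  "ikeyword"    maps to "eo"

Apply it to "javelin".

vi

The pattern: keep one character in every 3, starting at position 3 (positions 3rd, 6th, 9th, ...).
Doing the same to "javelin": "vi".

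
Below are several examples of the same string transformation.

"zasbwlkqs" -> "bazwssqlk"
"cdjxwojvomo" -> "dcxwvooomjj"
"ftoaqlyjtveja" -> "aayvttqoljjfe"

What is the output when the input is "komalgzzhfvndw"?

dazzwvonmlkhgf

Each output is the input with this applied: sort the characters into reverse alphabetical order, then move the last 2 characters to the front (rotate right by 2).
On "komalgzzhfvndw": the first step gives "zzwvonmlkhgfda", and the second then gives "dazzwvonmlkhgf".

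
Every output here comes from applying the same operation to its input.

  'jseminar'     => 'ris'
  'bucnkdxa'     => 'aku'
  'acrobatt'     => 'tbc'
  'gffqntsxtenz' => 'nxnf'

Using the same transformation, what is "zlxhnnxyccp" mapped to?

pynl

The rule is to keep one character in every 3, starting at position 2 (positions 2nd, 5th, 8th, ...), then reverse the string.
On "zlxhnnxyccp" that produces "pynl".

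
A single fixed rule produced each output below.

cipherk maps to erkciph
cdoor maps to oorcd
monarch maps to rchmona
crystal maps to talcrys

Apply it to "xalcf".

lcfxa

Each output is the input with this applied: move the last 3 characters to the front (rotate right by 3).
Doing the same to "xalcf": "lcfxa".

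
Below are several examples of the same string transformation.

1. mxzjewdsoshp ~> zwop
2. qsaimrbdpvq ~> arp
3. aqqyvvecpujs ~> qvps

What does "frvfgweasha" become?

vws

The rule is to keep one character in every 3, starting at position 3 (positions 3rd, 6th, 9th, ...).
Applying that to "frvfgweasha" gives "vws".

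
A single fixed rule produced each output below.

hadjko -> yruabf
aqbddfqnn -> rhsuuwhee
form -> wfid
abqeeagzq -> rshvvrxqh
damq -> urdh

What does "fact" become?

wrtk

The pattern: shift every letter 9 places backward in the alphabet (wrapping around).
"fact" → "wrtk".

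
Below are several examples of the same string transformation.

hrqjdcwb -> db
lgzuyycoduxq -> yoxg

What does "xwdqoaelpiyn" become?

olyw

The pattern: move the first 2 characters to the end (rotate left by 2), then keep one character in every 3, starting at position 3 (positions 3rd, 6th, 9th, ...).
Starting from "xwdqoaelpiyn": after the first operation, "dqoaelpiynxw"; after the second, "olyw".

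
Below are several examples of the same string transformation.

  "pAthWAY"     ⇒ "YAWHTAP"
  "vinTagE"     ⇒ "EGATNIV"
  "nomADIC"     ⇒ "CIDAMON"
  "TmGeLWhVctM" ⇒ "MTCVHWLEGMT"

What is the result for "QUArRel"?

In each case the input is transformed by: reverse the string, then convert every letter to uppercase.
For "QUArRel", step one produces "leRrAUQ"; step two turns that into "LERRAUQ".

LERRAUQ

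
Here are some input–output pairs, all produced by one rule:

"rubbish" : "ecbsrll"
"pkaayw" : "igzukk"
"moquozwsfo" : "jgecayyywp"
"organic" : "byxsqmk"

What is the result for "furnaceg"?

ebxqpomk

In each case the input is transformed by: sort the characters into reverse alphabetical order, then shift every letter 10 places forward in the alphabet (wrapping around).
On "furnaceg": the first step gives "urngfeca", and the second then gives "ebxqpomk".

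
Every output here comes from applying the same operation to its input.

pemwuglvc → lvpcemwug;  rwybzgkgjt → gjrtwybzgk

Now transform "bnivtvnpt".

Rule — swap the first and last characters, then move the last 3 characters to the front (rotate right by 3).
Starting from "bnivtvnpt": after the first operation, "tnivtvnpb"; after the second, "npbtnivtv".

npbtnivtv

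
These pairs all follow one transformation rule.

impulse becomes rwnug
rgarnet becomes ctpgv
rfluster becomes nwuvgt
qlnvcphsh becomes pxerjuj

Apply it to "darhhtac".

tjjvce

Each output is the input with this applied: shift every letter 2 places forward in the alphabet (wrapping around), then delete the first 2 characters.
For "darhhtac", step one produces "fctjjvce"; step two turns that into "tjjvce".
(Check on "qlnvcphsh": → "snpxerjuj" → "pxerjuj" ✓)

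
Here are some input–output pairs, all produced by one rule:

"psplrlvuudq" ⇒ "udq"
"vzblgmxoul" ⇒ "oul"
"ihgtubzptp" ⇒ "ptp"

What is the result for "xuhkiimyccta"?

The pattern: keep only the last 3 characters.
On "xuhkiimyccta" that produces "cta".

cta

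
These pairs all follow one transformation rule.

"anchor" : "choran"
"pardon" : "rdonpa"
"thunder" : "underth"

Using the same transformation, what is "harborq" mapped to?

In each case the input is transformed by: move the first 2 characters to the end (rotate left by 2).
On "harborq" that produces "rborqha".

rborqha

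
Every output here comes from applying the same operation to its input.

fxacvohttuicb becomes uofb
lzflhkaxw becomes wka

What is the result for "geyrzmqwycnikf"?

yqkf

Rule — sort the characters into reverse alphabetical order, then keep one character in every 3, starting at position 3 (positions 3rd, 6th, 9th, ...).
For "geyrzmqwycnikf", step one produces "zyywrqnmkigfec"; step two turns that into "yqkf".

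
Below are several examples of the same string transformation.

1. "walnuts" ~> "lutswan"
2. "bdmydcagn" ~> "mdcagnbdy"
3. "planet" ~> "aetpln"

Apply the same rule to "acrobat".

Looking at the pairs, the operation is to move the first 3 characters to the end (rotate left by 3), then swap the first and last characters.
For "acrobat", step one produces "obatacr"; step two turns that into "rbataco".

rbataco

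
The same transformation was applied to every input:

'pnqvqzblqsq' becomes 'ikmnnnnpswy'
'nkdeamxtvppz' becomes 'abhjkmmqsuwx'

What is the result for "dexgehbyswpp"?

What's happening: shift every letter 3 places backward in the alphabet (wrapping around), then sort the characters into alphabetical order.
"dexgehbyswpp" → "abudbeyvptmm" → "abbdemmptuvy".

abbdemmptuvy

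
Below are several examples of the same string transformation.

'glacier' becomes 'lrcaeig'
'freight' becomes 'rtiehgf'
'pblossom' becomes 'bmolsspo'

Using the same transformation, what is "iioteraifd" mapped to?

The rule is to swap the first and last characters, then swap each adjacent pair of characters (1↔2, 3↔4, ...).
On "iioteraifd": the first step gives "dioteraifi", and the second then gives "idtoreiaif".
(Check on "pblossom": → "mblossop" → "bmolsspo" ✓)

idtoreiaif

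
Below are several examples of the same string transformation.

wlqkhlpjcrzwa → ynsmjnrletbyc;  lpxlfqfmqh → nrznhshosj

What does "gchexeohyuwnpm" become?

What's happening: shift every letter 2 places forward in the alphabet (wrapping around).
Applying that to "gchexeohyuwnpm" gives "iejgzgqjawypro".

iejgzgqjawypro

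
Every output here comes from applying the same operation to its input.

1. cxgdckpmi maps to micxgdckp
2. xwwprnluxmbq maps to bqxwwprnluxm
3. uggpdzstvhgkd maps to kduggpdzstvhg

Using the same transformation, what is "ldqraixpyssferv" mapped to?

rvldqraixpyssfe

Rule — move the last 2 characters to the front (rotate right by 2).
On "ldqraixpyssferv" that produces "rvldqraixpyssfe".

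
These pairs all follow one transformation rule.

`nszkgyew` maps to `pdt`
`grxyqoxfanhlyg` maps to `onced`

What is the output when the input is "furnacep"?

The rule is to keep one character in every 3, starting at position 2 (positions 2nd, 5th, 8th, ...), then shift every letter 3 places backward in the alphabet (wrapping around).
On "furnacep" that produces "rxm".
(Check on "nszkgyew": → "sgw" → "pdt" ✓)

rxm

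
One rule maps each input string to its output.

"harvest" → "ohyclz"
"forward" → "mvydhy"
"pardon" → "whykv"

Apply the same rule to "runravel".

ybuyhcl

Looking at the pairs, the operation is to delete the last character, then shift every letter 7 places forward in the alphabet (wrapping around).
Applying both steps to "runravel": "runrave", then "ybuyhcl".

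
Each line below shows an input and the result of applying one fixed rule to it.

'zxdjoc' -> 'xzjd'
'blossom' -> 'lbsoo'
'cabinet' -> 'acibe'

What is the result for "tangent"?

Each output is the input with this applied: swap each adjacent pair of characters (1↔2, 3↔4, ...), then delete the last 2 characters.
"tangent" → "atgnnet" → "atgnn".

atgnn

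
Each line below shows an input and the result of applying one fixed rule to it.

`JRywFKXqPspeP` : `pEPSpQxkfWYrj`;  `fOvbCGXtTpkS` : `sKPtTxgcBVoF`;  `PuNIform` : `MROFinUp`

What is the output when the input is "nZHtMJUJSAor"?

ROasjujmThzN

What's happening: reverse the string, then flip the case of every letter.
Applying both steps to "nZHtMJUJSAor": "roASJUJMtHZn", then "ROasjujmThzN".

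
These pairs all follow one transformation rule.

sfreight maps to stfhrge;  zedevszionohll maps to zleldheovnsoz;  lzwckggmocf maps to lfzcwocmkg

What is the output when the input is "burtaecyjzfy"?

byufrztjaye

The rule is to take characters alternately from the front and the back (1st, last, 2nd, 2nd-last, ...), then delete the last character.
Starting from "burtaecyjzfy": after the first operation, "byufrztjayec"; after the second, "byufrztjaye".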